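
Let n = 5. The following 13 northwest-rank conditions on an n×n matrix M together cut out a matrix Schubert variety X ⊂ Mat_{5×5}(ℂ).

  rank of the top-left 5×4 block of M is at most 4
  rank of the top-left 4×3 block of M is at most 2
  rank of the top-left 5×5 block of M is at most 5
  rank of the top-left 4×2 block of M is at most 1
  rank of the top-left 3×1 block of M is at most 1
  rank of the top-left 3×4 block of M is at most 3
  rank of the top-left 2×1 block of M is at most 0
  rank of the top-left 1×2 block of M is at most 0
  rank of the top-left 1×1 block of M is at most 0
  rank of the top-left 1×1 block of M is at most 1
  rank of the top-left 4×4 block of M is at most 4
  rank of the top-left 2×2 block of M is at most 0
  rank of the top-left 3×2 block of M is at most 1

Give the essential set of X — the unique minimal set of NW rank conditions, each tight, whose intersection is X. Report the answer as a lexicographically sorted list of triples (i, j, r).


Recovering R(i,j) via the rank-extension bound from the 13 conditions:

  0, 0, 1, 1, 1
  0, 0, 1, 2, 2
  1, 1, 2, 3, 3
  1, 1, 2, 3, 4
  1, 2, 3, 4, 5

hence w(1..5) = (3, 4, 1, 5, 2).

D(w) has 5 cells with 2 SE-corners; essential set:

[(2, 2, 0), (4, 2, 1)]


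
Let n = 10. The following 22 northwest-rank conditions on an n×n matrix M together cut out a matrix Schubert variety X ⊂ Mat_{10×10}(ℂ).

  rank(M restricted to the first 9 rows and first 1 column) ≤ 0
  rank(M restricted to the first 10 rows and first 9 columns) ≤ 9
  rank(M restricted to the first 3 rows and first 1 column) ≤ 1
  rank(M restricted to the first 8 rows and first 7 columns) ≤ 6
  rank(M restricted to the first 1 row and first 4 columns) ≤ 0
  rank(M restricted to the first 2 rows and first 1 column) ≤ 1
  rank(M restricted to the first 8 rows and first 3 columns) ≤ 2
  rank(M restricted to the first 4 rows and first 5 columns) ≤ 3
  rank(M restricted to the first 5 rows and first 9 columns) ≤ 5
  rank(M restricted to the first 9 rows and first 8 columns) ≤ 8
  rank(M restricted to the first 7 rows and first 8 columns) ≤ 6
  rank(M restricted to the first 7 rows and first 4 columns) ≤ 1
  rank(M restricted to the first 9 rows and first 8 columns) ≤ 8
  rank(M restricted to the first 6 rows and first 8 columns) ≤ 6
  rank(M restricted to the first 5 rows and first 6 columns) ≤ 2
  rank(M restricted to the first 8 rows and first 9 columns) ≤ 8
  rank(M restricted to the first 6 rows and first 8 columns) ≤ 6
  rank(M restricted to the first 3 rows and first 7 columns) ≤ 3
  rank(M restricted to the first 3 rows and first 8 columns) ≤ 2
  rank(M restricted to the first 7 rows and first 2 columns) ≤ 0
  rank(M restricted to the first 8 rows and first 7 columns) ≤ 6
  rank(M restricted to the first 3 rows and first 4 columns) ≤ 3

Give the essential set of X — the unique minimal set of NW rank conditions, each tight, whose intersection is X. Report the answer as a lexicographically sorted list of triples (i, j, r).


Recovering R(i,j) via the rank-extension bound from the 22 conditions:

  0  0  0  0  1  1  1  1  1  1
  0  0  1  1  2  2  2  2  2  2
  0  0  1  1  2  2  2  2  3  3
  0  0  1  1  2  2  3  3  4  4
  0  0  1  1  2  2  3  4  5  5
  0  0  1  1  2  3  4  5  6  6
  0  0  1  1  2  3  4  5  6  7
  0  1  2  2  3  4  5  6  7  8
  0  1  2  3  4  5  6  7  8  9
  1  2  3  4  5  6  7  8  9  10

the unique w with this rank table is (5, 3, 9, 7, 8, 6, 10, 2, 4, 1).

Fulton essential set (6 of the 28 Rothe cells):

[(1, 4, 0), (3, 8, 2), (5, 6, 2), (7, 2, 0), (7, 4, 1), (9, 1, 0)]


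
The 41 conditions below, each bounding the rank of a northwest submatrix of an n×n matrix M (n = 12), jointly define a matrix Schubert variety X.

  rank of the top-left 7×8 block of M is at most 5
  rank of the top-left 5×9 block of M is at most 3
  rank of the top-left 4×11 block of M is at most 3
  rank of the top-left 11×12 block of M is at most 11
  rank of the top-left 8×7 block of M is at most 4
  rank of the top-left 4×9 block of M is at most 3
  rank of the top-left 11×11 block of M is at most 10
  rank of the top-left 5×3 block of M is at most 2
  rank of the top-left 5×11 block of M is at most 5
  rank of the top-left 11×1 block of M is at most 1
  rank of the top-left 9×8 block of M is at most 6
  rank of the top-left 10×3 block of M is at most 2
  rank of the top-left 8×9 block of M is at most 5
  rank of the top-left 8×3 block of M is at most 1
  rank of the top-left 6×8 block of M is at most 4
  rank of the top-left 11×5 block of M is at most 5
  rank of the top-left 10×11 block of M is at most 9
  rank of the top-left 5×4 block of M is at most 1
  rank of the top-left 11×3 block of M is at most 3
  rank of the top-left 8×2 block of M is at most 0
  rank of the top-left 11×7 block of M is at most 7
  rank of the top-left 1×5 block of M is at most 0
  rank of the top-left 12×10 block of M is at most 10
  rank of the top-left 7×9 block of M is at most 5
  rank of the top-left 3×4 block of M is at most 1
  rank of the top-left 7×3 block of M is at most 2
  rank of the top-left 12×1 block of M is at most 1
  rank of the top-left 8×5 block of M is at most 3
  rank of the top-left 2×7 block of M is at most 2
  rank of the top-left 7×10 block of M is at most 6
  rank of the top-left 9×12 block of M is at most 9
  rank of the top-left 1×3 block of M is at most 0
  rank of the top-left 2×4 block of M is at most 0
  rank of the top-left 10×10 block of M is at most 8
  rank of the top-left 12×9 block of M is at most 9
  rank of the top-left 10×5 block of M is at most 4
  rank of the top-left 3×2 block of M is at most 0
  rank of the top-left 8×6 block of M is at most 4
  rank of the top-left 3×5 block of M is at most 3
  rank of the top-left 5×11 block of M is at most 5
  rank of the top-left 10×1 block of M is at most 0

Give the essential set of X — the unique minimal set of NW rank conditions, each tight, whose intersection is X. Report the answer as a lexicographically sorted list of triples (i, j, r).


The tightest implied rank at each (i,j), from the 41 conditions:

  0 | 0 | 0 | 0 | 0 | 1 | 1 | 1 | 1 | 1 | 1 | 1
  0 | 0 | 0 | 0 | 1 | 2 | 2 | 2 | 2 | 2 | 2 | 2
  0 | 0 | 1 | 1 | 2 | 3 | 3 | 3 | 3 | 3 | 3 | 3
  0 | 0 | 1 | 1 | 2 | 3 | 3 | 3 | 3 | 3 | 3 | 4
  0 | 0 | 1 | 1 | 2 | 3 | 3 | 3 | 3 | 4 | 4 | 5
  0 | 0 | 1 | 2 | 3 | 4 | 4 | 4 | 4 | 5 | 5 | 6
  0 | 0 | 1 | 2 | 3 | 4 | 4 | 5 | 5 | 6 | 6 | 7
  0 | 0 | 1 | 2 | 3 | 4 | 4 | 5 | 5 | 6 | 7 | 8
  0 | 1 | 2 | 3 | 4 | 5 | 5 | 6 | 6 | 7 | 8 | 9
  0 | 1 | 2 | 3 | 4 | 5 | 6 | 7 | 7 | 8 | 9 | 10
  1 | 2 | 3 | 4 | 5 | 6 | 7 | 8 | 8 | 9 | 10 | 11
  1 | 2 | 3 | 4 | 5 | 6 | 7 | 8 | 9 | 10 | 11 | 12

second differences of R give the permutation w = (6, 5, 3, 12, 10, 4, 8, 11, 2, 7, 1, 9).

ℓ(w)=36; the 9 essential cells (i,j,r):

[(1, 5, 0), (2, 4, 0), (4, 11, 3), (5, 4, 1), (5, 9, 3), (8, 2, 0), (8, 7, 4), (8, 9, 5), (10, 1, 0)]


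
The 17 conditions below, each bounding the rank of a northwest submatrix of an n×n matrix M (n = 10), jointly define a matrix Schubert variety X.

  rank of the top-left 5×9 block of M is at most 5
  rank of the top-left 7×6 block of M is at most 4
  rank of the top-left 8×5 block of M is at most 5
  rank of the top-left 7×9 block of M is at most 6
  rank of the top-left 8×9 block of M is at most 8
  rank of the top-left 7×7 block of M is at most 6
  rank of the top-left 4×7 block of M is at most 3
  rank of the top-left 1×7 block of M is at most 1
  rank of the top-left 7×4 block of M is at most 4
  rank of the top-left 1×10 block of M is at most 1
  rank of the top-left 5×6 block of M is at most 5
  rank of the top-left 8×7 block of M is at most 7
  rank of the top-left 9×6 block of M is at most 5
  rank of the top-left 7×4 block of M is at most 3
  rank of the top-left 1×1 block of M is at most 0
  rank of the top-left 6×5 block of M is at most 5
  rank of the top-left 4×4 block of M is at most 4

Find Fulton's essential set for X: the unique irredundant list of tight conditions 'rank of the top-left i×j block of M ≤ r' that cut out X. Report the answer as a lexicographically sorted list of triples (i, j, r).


Rank table r_w(10×10) implied by the 17 constraints:

  i=1: 0 1 1 1 1 1 1 1 1 1
  i=2: 1 2 2 2 2 2 2 2 2 2
  i=3: 1 2 3 3 3 3 3 3 3 3
  i=4: 1 2 3 3 3 3 3 4 4 4
  i=5: 1 2 3 3 4 4 4 5 5 5
  i=6: 1 2 3 3 4 4 5 6 6 6
  i=7: 1 2 3 3 4 4 5 6 6 7
  i=8: 1 2 3 4 5 5 6 7 7 8
  i=9: 1 2 3 4 5 5 6 7 8 9
  i=10: 1 2 3 4 5 6 7 8 9 10

so w = (2, 1, 3, 8, 5, 7, 10, 4, 9, 6).

D(w) has 12 cells with 6 SE-corners; essential set:

[(1, 1, 0), (4, 7, 3), (7, 4, 3), (7, 6, 4), (7, 9, 6), (9, 6, 5)]


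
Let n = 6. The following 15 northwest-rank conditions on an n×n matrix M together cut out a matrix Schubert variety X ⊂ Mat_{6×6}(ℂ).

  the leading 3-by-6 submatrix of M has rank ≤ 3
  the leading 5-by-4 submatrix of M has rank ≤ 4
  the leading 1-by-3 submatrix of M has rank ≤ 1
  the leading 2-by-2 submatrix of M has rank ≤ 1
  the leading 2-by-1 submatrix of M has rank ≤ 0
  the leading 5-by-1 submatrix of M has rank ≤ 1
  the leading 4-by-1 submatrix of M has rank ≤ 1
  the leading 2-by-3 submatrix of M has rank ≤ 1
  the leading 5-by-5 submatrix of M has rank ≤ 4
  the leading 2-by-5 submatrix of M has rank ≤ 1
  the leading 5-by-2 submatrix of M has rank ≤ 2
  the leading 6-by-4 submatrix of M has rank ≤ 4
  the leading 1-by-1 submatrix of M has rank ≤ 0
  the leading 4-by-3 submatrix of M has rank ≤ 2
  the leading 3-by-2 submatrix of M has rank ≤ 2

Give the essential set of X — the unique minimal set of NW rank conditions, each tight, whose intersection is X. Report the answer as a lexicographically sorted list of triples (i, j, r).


Recovering R(i,j) via the rank-extension bound from the 15 conditions:

  row 1: 0, 1, 1, 1, 1, 1
  row 2: 0, 1, 1, 1, 1, 2
  row 3: 1, 2, 2, 2, 2, 3
  row 4: 1, 2, 2, 3, 3, 4
  row 5: 1, 2, 3, 4, 4, 5
  row 6: 1, 2, 3, 4, 5, 6

second differences of R give the permutation w = (2, 6, 1, 4, 3, 5).

Fulton essential set (3 of the 6 Rothe cells):

[(2, 1, 0), (2, 5, 1), (4, 3, 2)]


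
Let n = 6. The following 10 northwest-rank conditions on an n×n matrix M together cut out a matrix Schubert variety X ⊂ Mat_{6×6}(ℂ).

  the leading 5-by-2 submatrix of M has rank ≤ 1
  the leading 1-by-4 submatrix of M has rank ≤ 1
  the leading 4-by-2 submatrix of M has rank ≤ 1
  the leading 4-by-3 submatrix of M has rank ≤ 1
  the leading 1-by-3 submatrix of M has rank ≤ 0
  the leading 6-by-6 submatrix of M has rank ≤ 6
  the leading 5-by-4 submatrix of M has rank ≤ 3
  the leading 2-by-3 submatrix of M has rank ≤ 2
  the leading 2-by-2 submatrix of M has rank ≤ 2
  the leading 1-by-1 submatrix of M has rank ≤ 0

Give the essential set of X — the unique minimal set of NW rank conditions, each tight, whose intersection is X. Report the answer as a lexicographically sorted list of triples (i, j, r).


The tightest implied rank at each (i,j), from the 10 conditions:

  R[1]: 0 | 0 | 0 | 1 | 1 | 1
  R[2]: 1 | 1 | 1 | 2 | 2 | 2
  R[3]: 1 | 1 | 1 | 2 | 3 | 3
  R[4]: 1 | 1 | 1 | 2 | 3 | 4
  R[5]: 1 | 1 | 2 | 3 | 4 | 5
  R[6]: 1 | 2 | 3 | 4 | 5 | 6

reading off 1-entries of Δ²R: w = (4, 1, 5, 6, 3, 2).

3 SE-corners of the 8-cell Rothe diagram give Ess(w):

[(1, 3, 0), (4, 3, 1), (5, 2, 1)]


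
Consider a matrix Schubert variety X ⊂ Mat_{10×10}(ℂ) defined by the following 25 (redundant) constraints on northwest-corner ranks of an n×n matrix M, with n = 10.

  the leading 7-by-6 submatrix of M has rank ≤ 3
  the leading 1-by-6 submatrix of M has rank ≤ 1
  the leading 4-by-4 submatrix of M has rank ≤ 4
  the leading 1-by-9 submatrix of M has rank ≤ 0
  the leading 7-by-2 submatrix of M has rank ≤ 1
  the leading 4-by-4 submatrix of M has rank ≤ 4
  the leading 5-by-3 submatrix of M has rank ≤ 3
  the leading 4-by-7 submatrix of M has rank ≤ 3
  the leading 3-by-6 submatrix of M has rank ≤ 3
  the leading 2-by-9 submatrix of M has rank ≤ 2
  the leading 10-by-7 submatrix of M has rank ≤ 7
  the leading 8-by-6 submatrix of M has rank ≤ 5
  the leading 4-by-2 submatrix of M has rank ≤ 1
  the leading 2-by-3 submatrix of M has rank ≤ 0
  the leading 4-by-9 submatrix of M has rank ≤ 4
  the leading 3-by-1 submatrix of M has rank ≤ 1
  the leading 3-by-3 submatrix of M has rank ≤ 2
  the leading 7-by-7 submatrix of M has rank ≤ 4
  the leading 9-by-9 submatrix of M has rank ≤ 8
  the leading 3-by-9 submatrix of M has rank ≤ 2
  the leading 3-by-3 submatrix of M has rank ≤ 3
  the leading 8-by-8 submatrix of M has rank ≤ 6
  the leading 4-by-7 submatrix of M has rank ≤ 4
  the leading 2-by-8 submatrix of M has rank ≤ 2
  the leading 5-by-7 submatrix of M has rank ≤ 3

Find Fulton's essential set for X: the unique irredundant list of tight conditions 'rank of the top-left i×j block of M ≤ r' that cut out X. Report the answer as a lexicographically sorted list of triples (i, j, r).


Propagating the 25 rank bounds to every northwest block:

  0 | 0 | 0 | 0 | 0 | 0 | 0 | 0 | 0 | 1
  0 | 0 | 0 | 1 | 1 | 1 | 1 | 1 | 1 | 2
  1 | 1 | 1 | 2 | 2 | 2 | 2 | 2 | 2 | 3
  1 | 1 | 2 | 3 | 3 | 3 | 3 | 3 | 3 | 4
  1 | 1 | 2 | 3 | 3 | 3 | 3 | 4 | 4 | 5
  1 | 1 | 2 | 3 | 3 | 3 | 4 | 5 | 5 | 6
  1 | 1 | 2 | 3 | 3 | 3 | 4 | 5 | 6 | 7
  1 | 2 | 3 | 4 | 4 | 4 | 5 | 6 | 7 | 8
  1 | 2 | 3 | 4 | 5 | 5 | 6 | 7 | 8 | 9
  1 | 2 | 3 | 4 | 5 | 6 | 7 | 8 | 9 | 10

the unique w with this rank table is (10, 4, 1, 3, 8, 7, 9, 2, 5, 6).

Rothe diagram D(w) (23 cells), 5 SE-corners (essential conditions):

[(1, 9, 0), (2, 3, 0), (5, 7, 3), (7, 2, 1), (7, 6, 3)]


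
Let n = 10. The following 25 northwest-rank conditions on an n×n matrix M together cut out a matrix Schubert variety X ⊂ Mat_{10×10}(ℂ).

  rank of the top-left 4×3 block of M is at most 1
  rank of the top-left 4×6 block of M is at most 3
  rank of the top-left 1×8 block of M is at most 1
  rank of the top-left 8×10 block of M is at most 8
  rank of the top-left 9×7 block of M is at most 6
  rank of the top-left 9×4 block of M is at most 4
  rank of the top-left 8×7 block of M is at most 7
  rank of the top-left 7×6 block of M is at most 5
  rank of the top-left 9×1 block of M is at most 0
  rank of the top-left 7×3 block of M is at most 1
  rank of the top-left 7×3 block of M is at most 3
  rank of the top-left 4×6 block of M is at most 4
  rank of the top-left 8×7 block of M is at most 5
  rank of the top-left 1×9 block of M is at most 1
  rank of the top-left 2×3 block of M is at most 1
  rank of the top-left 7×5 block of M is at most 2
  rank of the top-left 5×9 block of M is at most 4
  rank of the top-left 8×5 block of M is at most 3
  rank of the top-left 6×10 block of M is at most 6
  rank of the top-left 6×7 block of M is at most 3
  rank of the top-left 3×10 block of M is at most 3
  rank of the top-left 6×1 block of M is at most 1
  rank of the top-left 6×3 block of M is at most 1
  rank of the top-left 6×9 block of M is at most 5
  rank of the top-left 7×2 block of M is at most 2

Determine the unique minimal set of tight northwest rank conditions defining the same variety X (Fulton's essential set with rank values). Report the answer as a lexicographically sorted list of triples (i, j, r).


Recovering R(i,j) via the rank-extension bound from the 25 conditions:

  i=1: 0 1 1 1 1 1 1 1 1 1
  i=2: 0 1 1 2 2 2 2 2 2 2
  i=3: 0 1 1 2 2 3 3 3 3 3
  i=4: 0 1 1 2 2 3 3 4 4 4
  i=5: 0 1 1 2 2 3 3 4 4 5
  i=6: 0 1 1 2 2 3 3 4 5 6
  i=7: 0 1 1 2 2 3 4 5 6 7
  i=8: 0 1 2 3 3 4 5 6 7 8
  i=9: 0 1 2 3 4 5 6 7 8 9
  i=10: 1 2 3 4 5 6 7 8 9 10

so w = (2, 4, 6, 8, 10, 9, 7, 3, 5, 1).

Rothe diagram D(w) (24 cells), 5 SE-corners (essential conditions):

[(5, 9, 4), (6, 7, 3), (7, 3, 1), (7, 5, 2), (9, 1, 0)]


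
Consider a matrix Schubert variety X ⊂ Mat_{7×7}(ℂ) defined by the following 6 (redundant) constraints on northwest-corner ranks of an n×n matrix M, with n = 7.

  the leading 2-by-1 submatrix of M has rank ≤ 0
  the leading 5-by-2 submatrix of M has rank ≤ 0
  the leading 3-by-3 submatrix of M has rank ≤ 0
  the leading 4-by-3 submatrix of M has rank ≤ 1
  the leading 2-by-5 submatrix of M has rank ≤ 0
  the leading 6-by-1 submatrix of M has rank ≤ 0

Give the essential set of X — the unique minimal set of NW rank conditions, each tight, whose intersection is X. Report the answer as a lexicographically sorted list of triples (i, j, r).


The tightest implied rank at each (i,j), from the 6 conditions:

  0  0  0  0  0  1  1
  0  0  0  0  0  1  2
  0  0  0  1  1  2  3
  0  0  1  2  2  3  4
  0  0  1  2  3  4  5
  0  1  2  3  4  5  6
  1  2  3  4  5  6  7

giving w = (6, 7, 4, 3, 5, 2, 1) via Δ²R.

ℓ(w)=18; the 4 essential cells (i,j,r):

[(2, 5, 0), (3, 3, 0), (5, 2, 0), (6, 1, 0)]


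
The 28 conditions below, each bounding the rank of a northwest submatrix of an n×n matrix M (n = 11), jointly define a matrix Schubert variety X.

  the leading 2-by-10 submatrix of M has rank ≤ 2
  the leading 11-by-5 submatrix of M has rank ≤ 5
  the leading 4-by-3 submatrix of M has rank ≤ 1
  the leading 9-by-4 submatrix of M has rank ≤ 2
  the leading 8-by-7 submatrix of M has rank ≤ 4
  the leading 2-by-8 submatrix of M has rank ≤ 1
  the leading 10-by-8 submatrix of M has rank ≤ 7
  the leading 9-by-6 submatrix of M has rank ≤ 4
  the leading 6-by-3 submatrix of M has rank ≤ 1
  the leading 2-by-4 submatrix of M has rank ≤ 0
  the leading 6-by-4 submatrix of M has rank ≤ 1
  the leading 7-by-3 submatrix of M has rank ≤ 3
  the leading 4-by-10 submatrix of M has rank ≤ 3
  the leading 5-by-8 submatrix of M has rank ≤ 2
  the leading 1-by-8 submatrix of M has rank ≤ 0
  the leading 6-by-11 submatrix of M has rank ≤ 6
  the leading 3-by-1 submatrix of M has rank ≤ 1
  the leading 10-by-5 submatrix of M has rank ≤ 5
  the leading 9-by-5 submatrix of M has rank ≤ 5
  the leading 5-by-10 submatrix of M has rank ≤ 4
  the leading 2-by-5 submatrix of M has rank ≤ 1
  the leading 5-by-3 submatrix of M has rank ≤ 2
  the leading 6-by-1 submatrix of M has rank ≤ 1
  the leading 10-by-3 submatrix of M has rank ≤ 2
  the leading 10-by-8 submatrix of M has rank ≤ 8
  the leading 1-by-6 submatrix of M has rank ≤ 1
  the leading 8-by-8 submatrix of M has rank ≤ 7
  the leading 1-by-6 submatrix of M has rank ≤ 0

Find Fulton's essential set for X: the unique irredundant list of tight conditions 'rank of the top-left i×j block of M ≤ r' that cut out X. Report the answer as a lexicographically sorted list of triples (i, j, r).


The tightest implied rank at each (i,j), from the 28 conditions:

  i=1: 0 0 0 0 0 0 0 0 1 1 1
  i=2: 0 0 0 0 1 1 1 1 2 2 2
  i=3: 1 1 1 1 2 2 2 2 3 3 3
  i=4: 1 1 1 1 2 2 2 2 3 3 4
  i=5: 1 1 1 1 2 2 2 2 3 4 5
  i=6: 1 1 1 1 2 3 3 3 4 5 6
  i=7: 1 2 2 2 3 4 4 4 5 6 7
  i=8: 1 2 2 2 3 4 4 5 6 7 8
  i=9: 1 2 2 2 3 4 5 6 7 8 9
  i=10: 1 2 2 3 4 5 6 7 8 9 10
  i=11: 1 2 3 4 5 6 7 8 9 10 11

so w = (9, 5, 1, 11, 10, 6, 2, 8, 7, 4, 3).

Fulton essential set (8 of the 34 Rothe cells):

[(1, 8, 0), (2, 4, 0), (4, 10, 3), (5, 8, 2), (6, 4, 1), (8, 7, 4), (9, 4, 2), (10, 3, 2)]


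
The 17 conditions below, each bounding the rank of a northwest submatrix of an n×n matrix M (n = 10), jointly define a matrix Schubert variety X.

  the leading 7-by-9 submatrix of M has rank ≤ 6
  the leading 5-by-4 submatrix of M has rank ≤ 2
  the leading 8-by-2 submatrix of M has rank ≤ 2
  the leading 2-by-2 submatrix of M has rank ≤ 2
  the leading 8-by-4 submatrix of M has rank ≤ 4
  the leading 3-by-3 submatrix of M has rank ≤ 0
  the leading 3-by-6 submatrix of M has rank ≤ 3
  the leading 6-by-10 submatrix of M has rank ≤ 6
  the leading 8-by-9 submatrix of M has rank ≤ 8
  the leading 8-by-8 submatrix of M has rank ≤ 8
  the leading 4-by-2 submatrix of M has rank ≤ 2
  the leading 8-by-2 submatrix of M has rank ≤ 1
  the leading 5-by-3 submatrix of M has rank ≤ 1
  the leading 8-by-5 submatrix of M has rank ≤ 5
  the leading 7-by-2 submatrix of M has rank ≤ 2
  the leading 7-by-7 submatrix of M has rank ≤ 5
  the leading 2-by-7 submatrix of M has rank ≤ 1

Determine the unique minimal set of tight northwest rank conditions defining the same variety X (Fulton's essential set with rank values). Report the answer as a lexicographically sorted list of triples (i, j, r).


Rank table r_w(10×10) implied by the 17 constraints:

  R[1]: 0  0  0  1  1  1  1  1  1  1
  R[2]: 0  0  0  1  1  1  1  2  2  2
  R[3]: 0  0  0  1  2  2  2  3  3  3
  R[4]: 1  1  1  2  3  3  3  4  4  4
  R[5]: 1  1  1  2  3  4  4  5  5  5
  R[6]: 1  1  2  3  4  5  5  6  6  6
  R[7]: 1  1  2  3  4  5  5  6  6  7
  R[8]: 1  1  2  3  4  5  6  7  7  8
  R[9]: 1  2  3  4  5  6  7  8  8  9
  R[10]: 1  2  3  4  5  6  7  8  9  10

so w = (4, 8, 5, 1, 6, 3, 10, 7, 2, 9).

Rothe diagram D(w) (19 cells), 6 SE-corners (essential conditions):

[(2, 7, 1), (3, 3, 0), (5, 3, 1), (7, 7, 5), (7, 9, 6), (8, 2, 1)]


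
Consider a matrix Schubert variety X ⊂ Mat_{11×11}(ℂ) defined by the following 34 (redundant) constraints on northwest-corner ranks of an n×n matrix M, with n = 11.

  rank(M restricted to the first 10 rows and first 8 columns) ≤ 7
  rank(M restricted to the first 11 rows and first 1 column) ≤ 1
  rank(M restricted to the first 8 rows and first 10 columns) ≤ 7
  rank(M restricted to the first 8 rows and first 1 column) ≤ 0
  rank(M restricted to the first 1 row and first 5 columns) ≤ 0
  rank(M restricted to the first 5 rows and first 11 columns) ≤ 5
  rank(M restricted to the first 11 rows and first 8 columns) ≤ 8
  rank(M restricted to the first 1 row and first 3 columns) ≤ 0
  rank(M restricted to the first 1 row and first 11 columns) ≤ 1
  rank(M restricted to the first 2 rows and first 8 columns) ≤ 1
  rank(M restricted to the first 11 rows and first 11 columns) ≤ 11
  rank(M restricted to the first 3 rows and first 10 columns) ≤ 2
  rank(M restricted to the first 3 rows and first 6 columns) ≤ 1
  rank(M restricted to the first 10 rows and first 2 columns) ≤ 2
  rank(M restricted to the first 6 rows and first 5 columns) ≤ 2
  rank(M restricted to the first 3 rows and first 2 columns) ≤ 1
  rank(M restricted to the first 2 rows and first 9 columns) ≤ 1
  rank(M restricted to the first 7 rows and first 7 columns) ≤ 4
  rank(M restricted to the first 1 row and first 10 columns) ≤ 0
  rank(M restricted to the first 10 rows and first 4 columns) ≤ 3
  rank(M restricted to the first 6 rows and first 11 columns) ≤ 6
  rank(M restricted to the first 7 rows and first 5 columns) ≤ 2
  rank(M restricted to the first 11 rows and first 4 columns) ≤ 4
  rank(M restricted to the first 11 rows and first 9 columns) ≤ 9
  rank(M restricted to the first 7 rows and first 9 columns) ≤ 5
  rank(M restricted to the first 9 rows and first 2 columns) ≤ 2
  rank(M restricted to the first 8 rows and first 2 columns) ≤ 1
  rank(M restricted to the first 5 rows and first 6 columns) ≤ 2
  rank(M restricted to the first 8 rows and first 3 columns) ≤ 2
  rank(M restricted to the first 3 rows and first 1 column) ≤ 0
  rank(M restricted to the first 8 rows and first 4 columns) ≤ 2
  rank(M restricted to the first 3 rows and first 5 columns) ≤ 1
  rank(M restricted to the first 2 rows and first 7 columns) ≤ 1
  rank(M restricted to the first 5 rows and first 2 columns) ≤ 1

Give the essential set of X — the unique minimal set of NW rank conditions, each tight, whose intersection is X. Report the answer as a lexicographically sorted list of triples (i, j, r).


The tightest implied rank at each (i,j), from the 34 conditions:

  i=1: 0 0 0 0 0 0 0 0 0 0 1
  i=2: 0 1 1 1 1 1 1 1 1 1 2
  i=3: 0 1 1 1 1 1 2 2 2 2 3
  i=4: 0 1 2 2 2 2 3 3 3 3 4
  i=5: 0 1 2 2 2 2 3 4 4 4 5
  i=6: 0 1 2 2 2 3 4 5 5 5 6
  i=7: 0 1 2 2 2 3 4 5 5 6 7
  i=8: 0 1 2 2 3 4 5 6 6 7 8
  i=9: 1 2 3 3 4 5 6 7 7 8 9
  i=10: 1 2 3 3 4 5 6 7 8 9 10
  i=11: 1 2 3 4 5 6 7 8 9 10 11

second differences of R give the permutation w = (11, 2, 7, 3, 8, 6, 10, 5, 1, 9, 4).

Rothe diagram D(w) (31 cells), 8 SE-corners (essential conditions):

[(1, 10, 0), (3, 6, 1), (5, 6, 2), (7, 5, 2), (7, 9, 5), (8, 1, 0), (8, 4, 2), (10, 4, 3)]


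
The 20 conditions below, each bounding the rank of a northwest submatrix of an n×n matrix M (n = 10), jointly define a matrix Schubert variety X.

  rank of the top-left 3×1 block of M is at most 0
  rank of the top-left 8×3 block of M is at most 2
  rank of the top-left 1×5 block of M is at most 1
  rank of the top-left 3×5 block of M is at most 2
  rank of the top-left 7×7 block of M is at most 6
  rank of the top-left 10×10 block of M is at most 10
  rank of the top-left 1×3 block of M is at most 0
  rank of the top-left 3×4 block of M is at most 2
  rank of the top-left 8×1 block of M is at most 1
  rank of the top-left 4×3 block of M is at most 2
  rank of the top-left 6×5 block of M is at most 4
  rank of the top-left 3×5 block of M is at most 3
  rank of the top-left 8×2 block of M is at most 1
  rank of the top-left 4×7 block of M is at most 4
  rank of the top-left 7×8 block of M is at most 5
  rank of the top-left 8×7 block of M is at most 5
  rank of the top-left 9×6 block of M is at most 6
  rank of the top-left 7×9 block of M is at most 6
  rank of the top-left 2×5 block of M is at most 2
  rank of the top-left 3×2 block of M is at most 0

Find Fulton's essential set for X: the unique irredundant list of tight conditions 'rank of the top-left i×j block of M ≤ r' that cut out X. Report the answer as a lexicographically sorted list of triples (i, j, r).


Propagating the 20 rank bounds to every northwest block:

  row 1: 0  0  0  1  1  1  1  1  1  1
  row 2: 0  0  1  2  2  2  2  2  2  2
  row 3: 0  0  1  2  2  3  3  3  3  3
  row 4: 1  1  2  3  3  4  4  4  4  4
  row 5: 1  1  2  3  4  5  5  5  5  5
  row 6: 1  1  2  3  4  5  5  5  6  6
  row 7: 1  1  2  3  4  5  5  5  6  7
  row 8: 1  1  2  3  4  5  5  6  7  8
  row 9: 1  2  3  4  5  6  6  7  8  9
  row 10: 1  2  3  4  5  6  7  8  9  10

reading off 1-entries of Δ²R: w = (4, 3, 6, 1, 5, 9, 10, 8, 2, 7).

D(w) has 17 cells with 6 SE-corners; essential set:

[(1, 3, 0), (3, 2, 0), (3, 5, 2), (7, 8, 5), (8, 2, 1), (8, 7, 5)]


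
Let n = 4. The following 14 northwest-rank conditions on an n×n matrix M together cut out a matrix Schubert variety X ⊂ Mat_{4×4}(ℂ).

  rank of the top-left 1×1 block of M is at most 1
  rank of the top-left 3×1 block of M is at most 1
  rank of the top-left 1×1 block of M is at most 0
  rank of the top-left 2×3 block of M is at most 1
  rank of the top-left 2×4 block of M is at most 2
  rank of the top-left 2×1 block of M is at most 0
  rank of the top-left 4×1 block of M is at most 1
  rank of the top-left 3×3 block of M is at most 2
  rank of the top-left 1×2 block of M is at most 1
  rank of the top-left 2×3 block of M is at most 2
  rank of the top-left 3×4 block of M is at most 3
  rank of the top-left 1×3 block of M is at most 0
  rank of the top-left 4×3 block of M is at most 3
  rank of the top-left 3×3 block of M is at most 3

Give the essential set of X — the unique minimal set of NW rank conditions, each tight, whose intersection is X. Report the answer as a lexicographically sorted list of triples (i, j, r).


Propagating the 14 rank bounds to every northwest block:

  R[1]: 0, 0, 0, 1
  R[2]: 0, 1, 1, 2
  R[3]: 1, 2, 2, 3
  R[4]: 1, 2, 3, 4

second differences of R give the permutation w = (4, 2, 1, 3).

Fulton essential set (2 of the 4 Rothe cells):

[(1, 3, 0), (2, 1, 0)]


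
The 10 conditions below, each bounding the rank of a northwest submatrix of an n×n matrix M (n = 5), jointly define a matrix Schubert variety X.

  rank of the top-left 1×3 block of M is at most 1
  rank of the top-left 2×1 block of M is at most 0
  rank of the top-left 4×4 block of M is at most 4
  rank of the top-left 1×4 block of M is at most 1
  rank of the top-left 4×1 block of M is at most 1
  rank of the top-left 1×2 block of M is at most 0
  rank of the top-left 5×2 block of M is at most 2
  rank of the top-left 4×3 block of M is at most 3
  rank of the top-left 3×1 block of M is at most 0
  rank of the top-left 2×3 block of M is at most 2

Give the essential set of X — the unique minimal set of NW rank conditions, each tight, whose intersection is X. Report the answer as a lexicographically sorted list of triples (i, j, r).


The tightest implied rank at each (i,j), from the 10 conditions:

  i=1: 0, 0, 1, 1, 1
  i=2: 0, 1, 2, 2, 2
  i=3: 0, 1, 2, 3, 3
  i=4: 1, 2, 3, 4, 4
  i=5: 1, 2, 3, 4, 5

so w = (3, 2, 4, 1, 5).

ℓ(w)=4; the 2 essential cells (i,j,r):

[(1, 2, 0), (3, 1, 0)]


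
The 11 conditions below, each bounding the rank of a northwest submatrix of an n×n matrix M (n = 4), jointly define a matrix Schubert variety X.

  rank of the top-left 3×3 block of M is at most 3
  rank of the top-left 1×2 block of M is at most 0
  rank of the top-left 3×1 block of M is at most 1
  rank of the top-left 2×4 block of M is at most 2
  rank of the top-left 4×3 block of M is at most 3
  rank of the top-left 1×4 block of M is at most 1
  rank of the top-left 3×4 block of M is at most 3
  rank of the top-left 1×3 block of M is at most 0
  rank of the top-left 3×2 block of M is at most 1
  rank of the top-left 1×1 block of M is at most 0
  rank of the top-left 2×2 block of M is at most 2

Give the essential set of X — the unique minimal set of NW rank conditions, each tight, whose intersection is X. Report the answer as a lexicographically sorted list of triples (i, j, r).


Reconstructing r_w from the 11 given conditions:

  0 0 0 1
  1 1 1 2
  1 1 2 3
  1 2 3 4

the unique w with this rank table is (4, 1, 3, 2).

ℓ(w)=4; the 2 essential cells (i,j,r):

[(1, 3, 0), (3, 2, 1)]


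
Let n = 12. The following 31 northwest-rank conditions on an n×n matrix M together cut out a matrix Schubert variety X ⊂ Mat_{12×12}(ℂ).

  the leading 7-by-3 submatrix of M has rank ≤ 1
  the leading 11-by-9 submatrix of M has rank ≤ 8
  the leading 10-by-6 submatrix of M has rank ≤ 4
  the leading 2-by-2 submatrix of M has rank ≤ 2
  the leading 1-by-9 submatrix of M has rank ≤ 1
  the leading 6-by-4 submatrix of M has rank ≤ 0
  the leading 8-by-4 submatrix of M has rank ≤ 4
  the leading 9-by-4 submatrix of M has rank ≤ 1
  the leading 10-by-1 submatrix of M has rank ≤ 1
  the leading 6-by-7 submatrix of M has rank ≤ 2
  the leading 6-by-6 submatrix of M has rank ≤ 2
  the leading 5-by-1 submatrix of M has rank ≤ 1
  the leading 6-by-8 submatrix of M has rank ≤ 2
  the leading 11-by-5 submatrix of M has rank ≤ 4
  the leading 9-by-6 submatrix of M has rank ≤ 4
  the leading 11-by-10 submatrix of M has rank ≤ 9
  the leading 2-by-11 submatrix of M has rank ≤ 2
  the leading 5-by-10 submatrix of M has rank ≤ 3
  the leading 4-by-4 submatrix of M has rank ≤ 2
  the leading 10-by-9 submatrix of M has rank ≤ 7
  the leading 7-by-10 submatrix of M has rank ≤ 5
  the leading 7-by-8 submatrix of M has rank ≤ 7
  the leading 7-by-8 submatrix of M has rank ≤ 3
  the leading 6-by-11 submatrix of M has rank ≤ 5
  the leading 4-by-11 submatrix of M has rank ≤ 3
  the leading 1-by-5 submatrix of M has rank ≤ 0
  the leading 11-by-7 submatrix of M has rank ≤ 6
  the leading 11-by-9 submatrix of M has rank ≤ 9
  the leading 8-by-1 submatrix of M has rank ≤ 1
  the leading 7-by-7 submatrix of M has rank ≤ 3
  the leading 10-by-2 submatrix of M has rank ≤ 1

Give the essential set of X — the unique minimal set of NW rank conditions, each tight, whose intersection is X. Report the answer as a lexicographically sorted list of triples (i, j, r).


Recovering R(i,j) via the rank-extension bound from the 31 conditions:

  row 1: 0 | 0 | 0 | 0 | 0 | 1 | 1 | 1 | 1 | 1 | 1 | 1
  row 2: 0 | 0 | 0 | 0 | 1 | 2 | 2 | 2 | 2 | 2 | 2 | 2
  row 3: 0 | 0 | 0 | 0 | 1 | 2 | 2 | 2 | 3 | 3 | 3 | 3
  row 4: 0 | 0 | 0 | 0 | 1 | 2 | 2 | 2 | 3 | 3 | 3 | 4
  row 5: 0 | 0 | 0 | 0 | 1 | 2 | 2 | 2 | 3 | 3 | 4 | 5
  row 6: 0 | 0 | 0 | 0 | 1 | 2 | 2 | 2 | 3 | 4 | 5 | 6
  row 7: 1 | 1 | 1 | 1 | 2 | 3 | 3 | 3 | 4 | 5 | 6 | 7
  row 8: 1 | 1 | 1 | 1 | 2 | 3 | 4 | 4 | 5 | 6 | 7 | 8
  row 9: 1 | 1 | 1 | 1 | 2 | 3 | 4 | 5 | 6 | 7 | 8 | 9
  row 10: 1 | 1 | 2 | 2 | 3 | 4 | 5 | 6 | 7 | 8 | 9 | 10
  row 11: 1 | 2 | 3 | 3 | 4 | 5 | 6 | 7 | 8 | 9 | 10 | 11
  row 12: 1 | 2 | 3 | 4 | 5 | 6 | 7 | 8 | 9 | 10 | 11 | 12

so w = (6, 5, 9, 12, 11, 10, 1, 7, 8, 3, 2, 4).

Rothe diagram D(w) (43 cells), 7 SE-corners (essential conditions):

[(1, 5, 0), (4, 11, 3), (5, 10, 3), (6, 4, 0), (6, 8, 2), (9, 4, 1), (10, 2, 1)]


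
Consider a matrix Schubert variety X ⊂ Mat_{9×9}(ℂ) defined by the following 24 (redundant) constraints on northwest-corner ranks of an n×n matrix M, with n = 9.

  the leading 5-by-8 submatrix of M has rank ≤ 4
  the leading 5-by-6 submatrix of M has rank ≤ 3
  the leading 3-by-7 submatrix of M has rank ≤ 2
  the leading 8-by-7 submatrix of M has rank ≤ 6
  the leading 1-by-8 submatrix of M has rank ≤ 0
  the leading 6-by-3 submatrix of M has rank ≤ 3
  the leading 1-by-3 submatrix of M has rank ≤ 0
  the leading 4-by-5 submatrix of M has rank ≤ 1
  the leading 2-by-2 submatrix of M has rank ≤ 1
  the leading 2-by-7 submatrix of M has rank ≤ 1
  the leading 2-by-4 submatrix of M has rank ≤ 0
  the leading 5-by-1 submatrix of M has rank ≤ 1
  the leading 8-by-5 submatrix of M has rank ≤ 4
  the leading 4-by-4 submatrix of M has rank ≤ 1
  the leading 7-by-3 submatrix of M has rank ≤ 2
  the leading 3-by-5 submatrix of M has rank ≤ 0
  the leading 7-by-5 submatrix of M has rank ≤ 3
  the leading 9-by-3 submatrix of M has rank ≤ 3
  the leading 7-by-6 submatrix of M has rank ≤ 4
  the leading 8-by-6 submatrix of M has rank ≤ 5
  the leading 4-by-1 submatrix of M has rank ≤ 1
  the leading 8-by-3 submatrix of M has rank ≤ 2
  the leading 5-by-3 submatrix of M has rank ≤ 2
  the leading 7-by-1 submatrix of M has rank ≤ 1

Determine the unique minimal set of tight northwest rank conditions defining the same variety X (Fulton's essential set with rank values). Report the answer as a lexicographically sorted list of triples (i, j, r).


Propagating the 24 rank bounds to every northwest block:

  row 1: 0, 0, 0, 0, 0, 0, 0, 0, 1
  row 2: 0, 0, 0, 0, 0, 1, 1, 1, 2
  row 3: 0, 0, 0, 0, 0, 1, 2, 2, 3
  row 4: 1, 1, 1, 1, 1, 2, 3, 3, 4
  row 5: 1, 2, 2, 2, 2, 3, 4, 4, 5
  row 6: 1, 2, 2, 3, 3, 4, 5, 5, 6
  row 7: 1, 2, 2, 3, 3, 4, 5, 6, 7
  row 8: 1, 2, 2, 3, 4, 5, 6, 7, 8
  row 9: 1, 2, 3, 4, 5, 6, 7, 8, 9

reading off 1-entries of Δ²R: w = (9, 6, 7, 1, 2, 4, 8, 5, 3).

Rothe diagram D(w) (22 cells), 4 SE-corners (essential conditions):

[(1, 8, 0), (3, 5, 0), (7, 5, 3), (8, 3, 2)]


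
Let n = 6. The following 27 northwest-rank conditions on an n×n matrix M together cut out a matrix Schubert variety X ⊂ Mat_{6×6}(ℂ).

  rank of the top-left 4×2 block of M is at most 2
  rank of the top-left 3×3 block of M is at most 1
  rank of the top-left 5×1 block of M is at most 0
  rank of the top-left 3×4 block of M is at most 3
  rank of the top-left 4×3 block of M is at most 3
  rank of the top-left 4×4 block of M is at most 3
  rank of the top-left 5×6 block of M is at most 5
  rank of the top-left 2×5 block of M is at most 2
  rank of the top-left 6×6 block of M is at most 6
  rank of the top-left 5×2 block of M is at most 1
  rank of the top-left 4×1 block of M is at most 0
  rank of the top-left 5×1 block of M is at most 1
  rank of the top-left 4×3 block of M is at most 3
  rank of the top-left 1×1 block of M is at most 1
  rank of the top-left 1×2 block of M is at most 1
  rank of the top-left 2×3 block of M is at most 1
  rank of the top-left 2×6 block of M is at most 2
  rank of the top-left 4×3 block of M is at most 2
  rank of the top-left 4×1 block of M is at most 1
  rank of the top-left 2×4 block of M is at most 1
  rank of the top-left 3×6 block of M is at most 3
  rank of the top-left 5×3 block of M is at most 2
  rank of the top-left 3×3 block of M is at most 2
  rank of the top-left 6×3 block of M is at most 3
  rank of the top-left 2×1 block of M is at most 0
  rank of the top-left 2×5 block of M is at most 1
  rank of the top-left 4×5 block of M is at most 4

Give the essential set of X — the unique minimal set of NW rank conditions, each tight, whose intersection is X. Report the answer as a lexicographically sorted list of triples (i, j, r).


Reconstructing r_w from the 27 given conditions:

  R[1]: 0 1 1 1 1 1
  R[2]: 0 1 1 1 1 2
  R[3]: 0 1 1 2 2 3
  R[4]: 0 1 2 3 3 4
  R[5]: 0 1 2 3 4 5
  R[6]: 1 2 3 4 5 6

giving w = (2, 6, 4, 3, 5, 1) via Δ²R.

Rothe diagram D(w) (9 cells), 3 SE-corners (essential conditions):

[(2, 5, 1), (3, 3, 1), (5, 1, 0)]


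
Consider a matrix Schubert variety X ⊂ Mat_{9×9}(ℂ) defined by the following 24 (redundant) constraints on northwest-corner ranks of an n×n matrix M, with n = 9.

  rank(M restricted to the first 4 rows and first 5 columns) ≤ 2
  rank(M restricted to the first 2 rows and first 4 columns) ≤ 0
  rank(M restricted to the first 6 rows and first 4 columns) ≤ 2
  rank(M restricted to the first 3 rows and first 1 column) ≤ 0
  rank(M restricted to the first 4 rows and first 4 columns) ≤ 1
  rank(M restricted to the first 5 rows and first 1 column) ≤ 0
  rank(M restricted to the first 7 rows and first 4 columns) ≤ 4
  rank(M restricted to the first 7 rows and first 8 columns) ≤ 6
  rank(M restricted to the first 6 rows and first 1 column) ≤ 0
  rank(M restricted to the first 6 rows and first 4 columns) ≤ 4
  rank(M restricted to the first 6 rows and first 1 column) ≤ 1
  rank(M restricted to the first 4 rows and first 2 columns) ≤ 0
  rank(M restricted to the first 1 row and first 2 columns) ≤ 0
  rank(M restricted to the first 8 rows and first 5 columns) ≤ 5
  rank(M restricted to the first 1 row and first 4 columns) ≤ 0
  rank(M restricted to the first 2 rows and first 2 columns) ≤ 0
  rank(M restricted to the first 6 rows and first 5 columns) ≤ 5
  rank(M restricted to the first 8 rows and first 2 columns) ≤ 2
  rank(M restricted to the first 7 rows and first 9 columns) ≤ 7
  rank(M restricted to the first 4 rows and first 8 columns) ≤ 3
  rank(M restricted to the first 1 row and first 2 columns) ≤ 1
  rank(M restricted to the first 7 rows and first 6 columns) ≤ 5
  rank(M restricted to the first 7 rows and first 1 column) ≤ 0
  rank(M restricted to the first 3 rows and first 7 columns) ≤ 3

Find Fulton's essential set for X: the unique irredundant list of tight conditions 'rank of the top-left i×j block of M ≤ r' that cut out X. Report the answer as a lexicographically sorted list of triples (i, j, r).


Propagating the 24 rank bounds to every northwest block:

  R[1]: 0 | 0 | 0 | 0 | 1 | 1 | 1 | 1 | 1
  R[2]: 0 | 0 | 0 | 0 | 1 | 2 | 2 | 2 | 2
  R[3]: 0 | 0 | 1 | 1 | 2 | 3 | 3 | 3 | 3
  R[4]: 0 | 0 | 1 | 1 | 2 | 3 | 3 | 3 | 4
  R[5]: 0 | 1 | 2 | 2 | 3 | 4 | 4 | 4 | 5
  R[6]: 0 | 1 | 2 | 2 | 3 | 4 | 5 | 5 | 6
  R[7]: 0 | 1 | 2 | 3 | 4 | 5 | 6 | 6 | 7
  R[8]: 1 | 2 | 3 | 4 | 5 | 6 | 7 | 7 | 8
  R[9]: 1 | 2 | 3 | 4 | 5 | 6 | 7 | 8 | 9

hence w(1..9) = (5, 6, 3, 9, 2, 7, 4, 1, 8).

|D(w)|=19, |Ess(w)|=6:

[(2, 4, 0), (4, 2, 0), (4, 4, 1), (4, 8, 3), (6, 4, 2), (7, 1, 0)]


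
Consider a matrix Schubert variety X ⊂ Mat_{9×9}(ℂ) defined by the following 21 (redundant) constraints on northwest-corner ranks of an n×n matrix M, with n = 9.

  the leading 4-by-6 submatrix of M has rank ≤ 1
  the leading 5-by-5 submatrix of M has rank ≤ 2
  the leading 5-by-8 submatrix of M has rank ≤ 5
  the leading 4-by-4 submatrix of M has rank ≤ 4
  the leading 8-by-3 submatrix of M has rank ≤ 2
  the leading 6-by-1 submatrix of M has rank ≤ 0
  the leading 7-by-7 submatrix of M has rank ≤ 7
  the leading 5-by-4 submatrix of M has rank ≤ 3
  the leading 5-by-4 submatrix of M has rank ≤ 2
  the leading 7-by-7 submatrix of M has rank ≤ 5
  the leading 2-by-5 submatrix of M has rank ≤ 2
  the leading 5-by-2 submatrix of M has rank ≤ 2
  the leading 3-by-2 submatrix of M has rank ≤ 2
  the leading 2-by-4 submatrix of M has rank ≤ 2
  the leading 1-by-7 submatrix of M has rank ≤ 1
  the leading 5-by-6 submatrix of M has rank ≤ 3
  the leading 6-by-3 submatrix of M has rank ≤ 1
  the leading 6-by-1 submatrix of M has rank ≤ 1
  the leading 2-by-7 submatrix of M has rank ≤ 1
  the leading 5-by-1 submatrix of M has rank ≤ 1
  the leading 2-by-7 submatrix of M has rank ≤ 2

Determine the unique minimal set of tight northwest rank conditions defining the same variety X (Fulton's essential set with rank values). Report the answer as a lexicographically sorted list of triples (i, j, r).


The tightest implied rank at each (i,j), from the 21 conditions:

  i=1: 0, 1, 1, 1, 1, 1, 1, 1, 1
  i=2: 0, 1, 1, 1, 1, 1, 1, 2, 2
  i=3: 0, 1, 1, 1, 1, 1, 2, 3, 3
  i=4: 0, 1, 1, 1, 1, 1, 2, 3, 4
  i=5: 0, 1, 1, 2, 2, 2, 3, 4, 5
  i=6: 0, 1, 1, 2, 3, 3, 4, 5, 6
  i=7: 1, 2, 2, 3, 4, 4, 5, 6, 7
  i=8: 1, 2, 2, 3, 4, 5, 6, 7, 8
  i=9: 1, 2, 3, 4, 5, 6, 7, 8, 9

hence w(1..9) = (2, 8, 7, 9, 4, 5, 1, 6, 3).

D(w) has 22 cells with 5 SE-corners; essential set:

[(2, 7, 1), (4, 6, 1), (6, 1, 0), (6, 3, 1), (8, 3, 2)]
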